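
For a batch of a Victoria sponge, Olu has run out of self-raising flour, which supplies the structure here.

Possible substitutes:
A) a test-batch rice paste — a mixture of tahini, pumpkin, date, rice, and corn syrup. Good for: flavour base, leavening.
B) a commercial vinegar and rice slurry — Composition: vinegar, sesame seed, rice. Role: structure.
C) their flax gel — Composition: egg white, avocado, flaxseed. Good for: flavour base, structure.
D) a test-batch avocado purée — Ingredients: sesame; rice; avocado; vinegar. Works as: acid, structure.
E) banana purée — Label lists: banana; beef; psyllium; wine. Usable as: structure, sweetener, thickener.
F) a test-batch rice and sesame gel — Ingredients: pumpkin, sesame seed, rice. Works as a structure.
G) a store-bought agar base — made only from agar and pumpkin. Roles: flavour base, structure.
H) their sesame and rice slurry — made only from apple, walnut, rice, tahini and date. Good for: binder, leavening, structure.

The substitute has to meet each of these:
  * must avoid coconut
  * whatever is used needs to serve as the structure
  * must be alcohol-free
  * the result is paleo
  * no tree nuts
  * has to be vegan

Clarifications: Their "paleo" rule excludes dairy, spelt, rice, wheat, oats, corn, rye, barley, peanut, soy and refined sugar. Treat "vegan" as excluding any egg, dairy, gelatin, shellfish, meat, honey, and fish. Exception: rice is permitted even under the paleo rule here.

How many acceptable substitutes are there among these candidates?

A: not usable as a structure; has corn syrup, so not paleo — no
B: rice is permitted under the paleo carve-out; nothing else excluded — OK
C: has egg white, so not vegan — out
D: rice is permitted under the paleo carve-out; nothing else excluded — keep
E: has beef, so not vegan; has wine, so not alcohol-free — out
F: rice is permitted under the paleo carve-out; nothing else excluded — OK
G: only agar and pumpkin; none excluded — OK
H: has walnut, so not tree-nut-free — no

4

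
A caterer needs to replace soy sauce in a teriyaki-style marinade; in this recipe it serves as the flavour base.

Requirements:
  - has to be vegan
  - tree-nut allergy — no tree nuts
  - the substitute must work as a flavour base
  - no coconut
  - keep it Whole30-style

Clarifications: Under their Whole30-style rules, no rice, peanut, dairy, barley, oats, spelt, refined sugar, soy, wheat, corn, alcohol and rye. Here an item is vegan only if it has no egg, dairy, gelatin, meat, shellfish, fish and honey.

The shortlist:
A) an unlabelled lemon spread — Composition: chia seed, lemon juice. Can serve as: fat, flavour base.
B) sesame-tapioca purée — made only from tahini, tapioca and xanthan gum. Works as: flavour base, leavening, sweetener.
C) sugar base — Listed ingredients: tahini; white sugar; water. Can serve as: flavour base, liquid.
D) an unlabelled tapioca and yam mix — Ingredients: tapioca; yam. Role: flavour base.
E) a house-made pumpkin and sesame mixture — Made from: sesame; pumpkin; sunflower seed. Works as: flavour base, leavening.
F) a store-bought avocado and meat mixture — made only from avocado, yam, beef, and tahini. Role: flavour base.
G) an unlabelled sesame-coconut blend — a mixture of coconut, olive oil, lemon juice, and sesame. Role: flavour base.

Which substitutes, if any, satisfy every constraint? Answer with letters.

A, B, D, E

A: only chia seed and lemon juice; none excluded — OK
B: vegan, no tree nuts — keep
C: has white sugar, so not Whole30-style — no
D: Whole30-style, vegan — OK
E: works as a flavour base, no tree nuts, Whole30-style — keep
F: has beef, so not vegan — no
G: has coconut, so not coconut-free — no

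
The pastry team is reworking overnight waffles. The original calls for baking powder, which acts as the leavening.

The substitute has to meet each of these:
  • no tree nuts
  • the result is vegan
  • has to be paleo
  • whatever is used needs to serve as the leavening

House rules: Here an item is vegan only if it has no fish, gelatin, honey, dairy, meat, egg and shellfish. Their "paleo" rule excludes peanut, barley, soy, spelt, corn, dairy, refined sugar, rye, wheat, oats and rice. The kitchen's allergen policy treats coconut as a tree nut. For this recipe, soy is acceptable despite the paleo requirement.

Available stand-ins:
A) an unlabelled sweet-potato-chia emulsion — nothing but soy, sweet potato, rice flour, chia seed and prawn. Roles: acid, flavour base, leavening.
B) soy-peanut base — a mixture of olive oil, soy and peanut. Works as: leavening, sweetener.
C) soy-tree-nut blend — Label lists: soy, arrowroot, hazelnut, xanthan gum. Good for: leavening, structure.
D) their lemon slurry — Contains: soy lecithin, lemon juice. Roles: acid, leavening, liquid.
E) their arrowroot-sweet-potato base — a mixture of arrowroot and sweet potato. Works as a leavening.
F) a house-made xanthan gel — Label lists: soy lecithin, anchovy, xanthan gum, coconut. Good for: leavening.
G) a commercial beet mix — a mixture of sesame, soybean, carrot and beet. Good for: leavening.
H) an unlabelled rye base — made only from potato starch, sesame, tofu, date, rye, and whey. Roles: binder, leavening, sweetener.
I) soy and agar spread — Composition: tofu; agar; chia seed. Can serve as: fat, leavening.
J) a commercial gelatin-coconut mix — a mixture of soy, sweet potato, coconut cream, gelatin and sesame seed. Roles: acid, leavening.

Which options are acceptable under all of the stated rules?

A: has prawn, so not vegan; has rice flour, so not paleo — out
B: has peanut, so not paleo — out
C: has hazelnut, so not tree-nut-free — out
D: soy is permitted under the paleo carve-out; nothing else excluded — OK
E: works as a leavening, paleo, vegan — OK
F: has anchovy, so not vegan; has coconut, so not tree-nut-free — reject
G: soy is permitted under the paleo carve-out; nothing else excluded — OK
H: has whey, so not vegan; has whey, so not paleo — out
I: soy is permitted under the paleo carve-out; nothing else excluded — OK
J: has gelatin, so not vegan; has coconut cream, so not tree-nut-free — no

D, E, G, I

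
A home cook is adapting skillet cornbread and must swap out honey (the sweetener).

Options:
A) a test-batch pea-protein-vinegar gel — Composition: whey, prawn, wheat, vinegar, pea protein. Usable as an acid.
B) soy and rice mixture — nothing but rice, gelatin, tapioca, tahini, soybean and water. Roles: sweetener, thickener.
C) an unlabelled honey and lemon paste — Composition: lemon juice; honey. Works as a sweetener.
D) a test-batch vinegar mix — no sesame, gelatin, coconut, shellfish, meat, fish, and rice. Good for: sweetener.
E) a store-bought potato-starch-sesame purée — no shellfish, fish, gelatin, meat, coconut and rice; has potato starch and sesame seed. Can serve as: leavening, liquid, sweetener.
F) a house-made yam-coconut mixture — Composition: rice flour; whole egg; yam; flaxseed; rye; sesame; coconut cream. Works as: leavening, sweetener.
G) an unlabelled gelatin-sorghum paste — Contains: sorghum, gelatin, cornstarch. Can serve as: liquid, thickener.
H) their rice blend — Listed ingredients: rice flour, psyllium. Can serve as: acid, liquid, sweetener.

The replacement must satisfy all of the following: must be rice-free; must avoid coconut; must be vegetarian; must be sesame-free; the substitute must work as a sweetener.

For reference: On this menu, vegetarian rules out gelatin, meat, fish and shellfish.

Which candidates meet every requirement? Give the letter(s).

C, D

A: not usable as a sweetener; has prawn, so not vegetarian — out
B: has gelatin, so not vegetarian; has rice, so not rice-free (and 1 more) — reject
C: nothing on the exclusion list — OK
D: works as a sweetener, no coconut, vegetarian — valid
E: has sesame seed, so not sesame-free — out
F: has rice flour, so not rice-free; has sesame, so not sesame-free (and 1 more) — no
G: not usable as a sweetener; has gelatin, so not vegetarian — out
H: has rice flour, so not rice-free — no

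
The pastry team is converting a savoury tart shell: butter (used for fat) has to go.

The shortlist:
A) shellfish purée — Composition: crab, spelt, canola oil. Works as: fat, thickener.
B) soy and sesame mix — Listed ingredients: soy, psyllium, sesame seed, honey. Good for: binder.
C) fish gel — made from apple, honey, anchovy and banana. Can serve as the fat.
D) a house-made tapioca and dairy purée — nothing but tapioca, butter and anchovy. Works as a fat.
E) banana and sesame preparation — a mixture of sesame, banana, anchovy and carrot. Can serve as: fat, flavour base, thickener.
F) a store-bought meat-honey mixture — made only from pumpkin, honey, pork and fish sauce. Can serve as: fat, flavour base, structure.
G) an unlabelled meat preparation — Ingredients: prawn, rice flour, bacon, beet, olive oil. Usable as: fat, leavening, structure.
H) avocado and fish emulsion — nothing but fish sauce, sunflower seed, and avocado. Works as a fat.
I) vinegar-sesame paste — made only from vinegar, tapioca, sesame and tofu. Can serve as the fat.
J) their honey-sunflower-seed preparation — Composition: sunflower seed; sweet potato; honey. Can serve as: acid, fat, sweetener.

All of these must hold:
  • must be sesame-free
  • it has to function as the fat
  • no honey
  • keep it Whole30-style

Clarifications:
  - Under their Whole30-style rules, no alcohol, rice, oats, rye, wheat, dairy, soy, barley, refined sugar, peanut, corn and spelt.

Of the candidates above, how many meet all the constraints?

A: has spelt, so not Whole30-style — out
B: not usable as a fat; has soy, so not Whole30-style (and 2 more) — no
C: has honey, so not honey-free — reject
D: has butter, so not Whole30-style — out
E: has sesame, so not sesame-free — no
F: has honey, so not honey-free — no
G: has rice flour, so not Whole30-style — no
H: only fish sauce, sunflower seed, and avocado; none excluded — OK
I: has tofu, so not Whole30-style; has sesame, so not sesame-free — no
J: has honey, so not honey-free — no

1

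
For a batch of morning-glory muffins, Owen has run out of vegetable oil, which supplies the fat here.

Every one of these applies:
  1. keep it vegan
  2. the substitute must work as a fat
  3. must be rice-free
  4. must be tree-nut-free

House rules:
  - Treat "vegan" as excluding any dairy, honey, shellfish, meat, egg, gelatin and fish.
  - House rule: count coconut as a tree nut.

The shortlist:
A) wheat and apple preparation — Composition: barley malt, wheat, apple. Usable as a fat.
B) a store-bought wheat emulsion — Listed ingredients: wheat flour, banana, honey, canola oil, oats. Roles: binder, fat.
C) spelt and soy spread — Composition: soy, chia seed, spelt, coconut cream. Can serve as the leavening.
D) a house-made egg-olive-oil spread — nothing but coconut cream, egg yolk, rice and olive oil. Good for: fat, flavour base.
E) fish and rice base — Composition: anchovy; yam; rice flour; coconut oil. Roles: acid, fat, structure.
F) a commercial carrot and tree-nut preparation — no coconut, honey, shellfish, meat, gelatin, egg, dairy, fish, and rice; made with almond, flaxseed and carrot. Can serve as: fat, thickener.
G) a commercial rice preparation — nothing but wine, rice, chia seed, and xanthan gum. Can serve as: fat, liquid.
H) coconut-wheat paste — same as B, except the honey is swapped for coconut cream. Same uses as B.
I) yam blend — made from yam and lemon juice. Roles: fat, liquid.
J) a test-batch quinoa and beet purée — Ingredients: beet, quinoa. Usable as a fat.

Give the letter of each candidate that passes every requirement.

A: every rule checks out — valid
B: has honey, so not vegan — reject
C: not usable as a fat; has coconut cream, so not tree-nut-free — out
D: has egg yolk, so not vegan; has coconut cream, so not tree-nut-free (and 1 more) — out
E: has anchovy, so not vegan; has coconut oil, so not tree-nut-free (and 1 more) — out
F: has almond, so not tree-nut-free — no
G: has rice, so not rice-free — no
H: has coconut cream, so not tree-nut-free — no
I: tree-nut-free, no rice — keep
J: every rule checks out — valid

A, I, J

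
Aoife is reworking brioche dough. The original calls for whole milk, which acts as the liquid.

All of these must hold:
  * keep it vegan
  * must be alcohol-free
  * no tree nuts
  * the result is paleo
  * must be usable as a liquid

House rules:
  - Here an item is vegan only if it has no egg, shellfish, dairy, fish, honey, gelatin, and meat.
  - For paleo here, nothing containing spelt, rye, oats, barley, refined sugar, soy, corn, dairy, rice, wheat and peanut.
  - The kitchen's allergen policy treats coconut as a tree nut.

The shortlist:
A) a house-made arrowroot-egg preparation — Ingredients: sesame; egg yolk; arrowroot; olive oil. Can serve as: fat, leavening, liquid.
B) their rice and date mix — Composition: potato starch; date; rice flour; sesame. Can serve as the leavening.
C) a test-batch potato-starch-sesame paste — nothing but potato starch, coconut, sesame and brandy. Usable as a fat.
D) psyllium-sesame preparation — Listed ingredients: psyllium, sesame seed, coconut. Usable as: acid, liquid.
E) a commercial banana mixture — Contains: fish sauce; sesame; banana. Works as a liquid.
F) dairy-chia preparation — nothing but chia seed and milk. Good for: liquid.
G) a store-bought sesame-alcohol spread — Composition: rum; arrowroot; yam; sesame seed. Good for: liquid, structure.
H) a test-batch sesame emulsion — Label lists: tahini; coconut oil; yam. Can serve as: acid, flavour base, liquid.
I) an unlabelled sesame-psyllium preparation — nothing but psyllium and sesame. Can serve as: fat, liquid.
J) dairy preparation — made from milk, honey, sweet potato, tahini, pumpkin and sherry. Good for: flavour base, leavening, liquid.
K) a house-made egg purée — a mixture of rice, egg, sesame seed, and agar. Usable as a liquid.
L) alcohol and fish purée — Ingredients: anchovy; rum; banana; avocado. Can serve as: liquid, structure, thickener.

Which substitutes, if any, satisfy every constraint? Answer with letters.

A: has egg yolk, so not vegan — out
B: not usable as a liquid; has rice flour, so not paleo — out
C: not usable as a liquid; has brandy, so not alcohol-free (and 1 more) — no
D: has coconut, so not tree-nut-free — out
E: has fish sauce, so not vegan — out
F: has milk, so not vegan; has milk, so not paleo — reject
G: has rum, so not alcohol-free — reject
H: has coconut oil, so not tree-nut-free — no
I: only sesame and psyllium; none excluded — keep
J: has milk, so not vegan; has milk, so not paleo (and 1 more) — no
K: has egg, so not vegan; has rice, so not paleo — no
L: has anchovy, so not vegan; has rum, so not alcohol-free — no

I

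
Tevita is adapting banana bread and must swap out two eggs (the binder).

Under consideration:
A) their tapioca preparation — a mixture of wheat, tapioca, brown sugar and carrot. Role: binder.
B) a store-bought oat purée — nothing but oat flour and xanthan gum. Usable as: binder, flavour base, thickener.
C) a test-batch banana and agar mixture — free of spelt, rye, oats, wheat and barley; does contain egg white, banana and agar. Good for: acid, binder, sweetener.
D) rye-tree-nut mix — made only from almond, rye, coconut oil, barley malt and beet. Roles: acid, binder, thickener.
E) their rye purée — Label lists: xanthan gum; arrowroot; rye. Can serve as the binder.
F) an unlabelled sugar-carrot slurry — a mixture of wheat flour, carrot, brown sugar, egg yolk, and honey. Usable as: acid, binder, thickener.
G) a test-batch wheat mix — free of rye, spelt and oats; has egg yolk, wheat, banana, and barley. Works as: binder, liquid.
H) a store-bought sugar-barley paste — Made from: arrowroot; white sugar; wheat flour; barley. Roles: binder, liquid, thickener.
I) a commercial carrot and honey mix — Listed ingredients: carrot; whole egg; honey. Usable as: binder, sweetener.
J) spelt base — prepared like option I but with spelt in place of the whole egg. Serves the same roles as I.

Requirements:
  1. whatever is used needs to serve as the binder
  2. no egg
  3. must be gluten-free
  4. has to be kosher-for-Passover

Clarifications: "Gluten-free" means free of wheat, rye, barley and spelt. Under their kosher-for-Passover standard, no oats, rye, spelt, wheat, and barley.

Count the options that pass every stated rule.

A: has wheat, so not gluten-free; has wheat, so not kosher-for-Passover — reject
B: has oat flour, so not kosher-for-Passover — no
C: has egg white, so not egg-free — no
D: has barley malt, so not gluten-free; has barley malt, so not kosher-for-Passover — no
E: has rye, so not gluten-free; has rye, so not kosher-for-Passover — reject
F: has wheat flour, so not gluten-free; has wheat flour, so not kosher-for-Passover (and 1 more) — reject
G: has barley, so not gluten-free; has barley, so not kosher-for-Passover (and 1 more) — out
H: has barley, so not gluten-free; has barley, so not kosher-for-Passover — reject
I: has whole egg, so not egg-free — out
J: has spelt, so not gluten-free; has spelt, so not kosher-for-Passover — no

0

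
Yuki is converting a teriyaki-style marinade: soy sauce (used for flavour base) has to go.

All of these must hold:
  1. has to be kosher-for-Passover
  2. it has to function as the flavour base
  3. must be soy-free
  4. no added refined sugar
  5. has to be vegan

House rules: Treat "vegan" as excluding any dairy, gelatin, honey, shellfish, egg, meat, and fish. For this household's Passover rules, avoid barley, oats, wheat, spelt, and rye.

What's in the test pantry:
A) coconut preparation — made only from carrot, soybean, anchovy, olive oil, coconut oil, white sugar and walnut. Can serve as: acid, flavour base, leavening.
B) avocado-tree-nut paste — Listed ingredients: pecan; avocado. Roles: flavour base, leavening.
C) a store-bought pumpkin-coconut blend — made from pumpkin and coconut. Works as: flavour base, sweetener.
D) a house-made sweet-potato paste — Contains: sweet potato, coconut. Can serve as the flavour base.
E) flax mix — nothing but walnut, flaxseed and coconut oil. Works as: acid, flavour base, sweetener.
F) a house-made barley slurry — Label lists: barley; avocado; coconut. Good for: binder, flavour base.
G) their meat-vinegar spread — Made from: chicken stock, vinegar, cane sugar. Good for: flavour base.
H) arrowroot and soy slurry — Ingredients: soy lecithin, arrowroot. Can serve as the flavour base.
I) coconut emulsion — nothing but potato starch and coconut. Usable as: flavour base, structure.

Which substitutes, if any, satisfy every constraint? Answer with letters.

A: has anchovy, so not vegan; has white sugar, so not no-added-sugar (and 1 more) — reject
B: only pecan and avocado; none excluded — OK
C: works as a flavour base, no refined sugar, kosher-for-Passover — keep
D: works as a flavour base, vegan, kosher-for-Passover — keep
E: only coconut oil, walnut and flaxseed; none excluded — OK
F: has barley, so not kosher-for-Passover — out
G: has chicken stock, so not vegan; has cane sugar, so not no-added-sugar — reject
H: has soy lecithin, so not soy-free — out
I: no soy, vegan — keep

B, C, D, E, I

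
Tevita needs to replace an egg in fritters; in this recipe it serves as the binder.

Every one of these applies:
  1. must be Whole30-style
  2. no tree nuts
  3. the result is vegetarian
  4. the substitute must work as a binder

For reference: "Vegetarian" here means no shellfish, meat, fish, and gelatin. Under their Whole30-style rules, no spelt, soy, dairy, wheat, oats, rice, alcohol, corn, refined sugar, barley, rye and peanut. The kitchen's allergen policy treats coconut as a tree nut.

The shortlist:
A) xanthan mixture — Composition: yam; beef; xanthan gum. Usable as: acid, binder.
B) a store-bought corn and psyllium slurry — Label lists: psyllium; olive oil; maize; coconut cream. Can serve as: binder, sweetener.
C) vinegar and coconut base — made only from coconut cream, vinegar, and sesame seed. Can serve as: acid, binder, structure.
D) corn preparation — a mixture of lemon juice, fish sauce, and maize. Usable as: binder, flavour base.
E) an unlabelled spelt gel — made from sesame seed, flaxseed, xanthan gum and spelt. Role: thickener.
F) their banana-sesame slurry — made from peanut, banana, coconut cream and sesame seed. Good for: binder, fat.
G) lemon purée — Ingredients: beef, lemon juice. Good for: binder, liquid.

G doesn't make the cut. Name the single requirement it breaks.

usable as a binder: satisfied
vegetarian: has beef — fails
Whole30-style: satisfied
tree-nut-free: satisfied

vegetarian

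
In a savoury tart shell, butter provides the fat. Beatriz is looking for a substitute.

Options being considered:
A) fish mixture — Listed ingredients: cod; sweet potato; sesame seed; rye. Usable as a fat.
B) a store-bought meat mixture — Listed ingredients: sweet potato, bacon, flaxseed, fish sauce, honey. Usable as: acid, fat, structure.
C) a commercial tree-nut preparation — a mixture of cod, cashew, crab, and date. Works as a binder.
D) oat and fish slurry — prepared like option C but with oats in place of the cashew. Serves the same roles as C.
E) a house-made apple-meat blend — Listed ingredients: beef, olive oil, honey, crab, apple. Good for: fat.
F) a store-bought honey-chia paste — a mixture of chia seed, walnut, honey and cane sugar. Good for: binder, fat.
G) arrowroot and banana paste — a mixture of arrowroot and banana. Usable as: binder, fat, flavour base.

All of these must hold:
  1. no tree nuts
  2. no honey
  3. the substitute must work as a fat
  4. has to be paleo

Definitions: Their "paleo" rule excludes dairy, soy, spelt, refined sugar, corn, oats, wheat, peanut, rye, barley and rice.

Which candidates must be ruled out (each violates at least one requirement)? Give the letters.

A, B, C, D, E, F

A: has rye, so not paleo — reject
B: has honey, so not honey-free — out
C: not usable as a fat; has cashew, so not tree-nut-free — out
D: not usable as a fat; has oats, so not paleo — reject
E: has honey, so not honey-free — reject
F: has cane sugar, so not paleo; has honey, so not honey-free (and 1 more) — reject
G: only arrowroot and banana; none excluded — keep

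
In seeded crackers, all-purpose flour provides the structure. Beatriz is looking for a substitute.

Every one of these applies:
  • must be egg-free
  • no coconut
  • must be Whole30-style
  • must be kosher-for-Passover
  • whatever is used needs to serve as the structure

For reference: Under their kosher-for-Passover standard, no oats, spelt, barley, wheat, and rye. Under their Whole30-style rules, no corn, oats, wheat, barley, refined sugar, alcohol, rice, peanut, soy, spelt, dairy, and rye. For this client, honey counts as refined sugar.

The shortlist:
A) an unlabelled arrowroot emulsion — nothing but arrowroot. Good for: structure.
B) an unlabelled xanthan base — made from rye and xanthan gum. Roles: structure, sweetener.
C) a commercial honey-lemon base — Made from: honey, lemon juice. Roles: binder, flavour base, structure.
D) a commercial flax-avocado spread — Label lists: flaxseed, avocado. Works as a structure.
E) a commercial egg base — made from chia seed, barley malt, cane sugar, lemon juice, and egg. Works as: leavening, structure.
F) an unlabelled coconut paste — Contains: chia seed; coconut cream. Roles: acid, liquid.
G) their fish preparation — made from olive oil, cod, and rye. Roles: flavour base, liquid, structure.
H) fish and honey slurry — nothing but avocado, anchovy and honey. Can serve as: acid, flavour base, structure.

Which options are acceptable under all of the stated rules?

A, D

A: every rule checks out — OK
B: has rye, so not kosher-for-Passover; has rye, so not Whole30-style — no
C: has honey, so not Whole30-style — reject
D: only flaxseed and avocado; none excluded — valid
E: has barley malt, so not kosher-for-Passover; has barley malt, so not Whole30-style (and 1 more) — no
F: not usable as a structure; has coconut cream, so not coconut-free — reject
G: has rye, so not kosher-for-Passover; has rye, so not Whole30-style — reject
H: has honey, so not Whole30-style — out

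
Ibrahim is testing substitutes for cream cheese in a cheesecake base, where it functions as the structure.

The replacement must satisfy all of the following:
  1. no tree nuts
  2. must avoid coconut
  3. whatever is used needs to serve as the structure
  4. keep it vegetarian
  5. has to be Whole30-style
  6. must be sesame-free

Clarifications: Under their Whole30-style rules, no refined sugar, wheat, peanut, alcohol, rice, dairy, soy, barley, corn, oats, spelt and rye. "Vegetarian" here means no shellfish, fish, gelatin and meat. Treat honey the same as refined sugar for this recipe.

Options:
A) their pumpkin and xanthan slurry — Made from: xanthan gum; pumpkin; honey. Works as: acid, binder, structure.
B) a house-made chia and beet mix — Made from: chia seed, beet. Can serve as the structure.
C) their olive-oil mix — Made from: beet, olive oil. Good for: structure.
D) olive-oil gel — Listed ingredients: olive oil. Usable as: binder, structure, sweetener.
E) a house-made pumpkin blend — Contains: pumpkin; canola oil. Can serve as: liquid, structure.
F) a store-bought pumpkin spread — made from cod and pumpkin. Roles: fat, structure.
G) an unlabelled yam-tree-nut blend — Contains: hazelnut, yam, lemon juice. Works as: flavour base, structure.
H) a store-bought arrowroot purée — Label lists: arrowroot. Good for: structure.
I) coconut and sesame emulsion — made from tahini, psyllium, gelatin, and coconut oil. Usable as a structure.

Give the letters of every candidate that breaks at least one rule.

A: has honey, so not Whole30-style — out
B: all constraints satisfied — OK
C: nothing on the exclusion list — OK
D: no sesame, vegetarian — keep
E: every rule checks out — valid
F: has cod, so not vegetarian — reject
G: has hazelnut, so not tree-nut-free — out
H: no tree nuts, Whole30-style — valid
I: has gelatin, so not vegetarian; has tahini, so not sesame-free (and 1 more) — no

A, F, G, I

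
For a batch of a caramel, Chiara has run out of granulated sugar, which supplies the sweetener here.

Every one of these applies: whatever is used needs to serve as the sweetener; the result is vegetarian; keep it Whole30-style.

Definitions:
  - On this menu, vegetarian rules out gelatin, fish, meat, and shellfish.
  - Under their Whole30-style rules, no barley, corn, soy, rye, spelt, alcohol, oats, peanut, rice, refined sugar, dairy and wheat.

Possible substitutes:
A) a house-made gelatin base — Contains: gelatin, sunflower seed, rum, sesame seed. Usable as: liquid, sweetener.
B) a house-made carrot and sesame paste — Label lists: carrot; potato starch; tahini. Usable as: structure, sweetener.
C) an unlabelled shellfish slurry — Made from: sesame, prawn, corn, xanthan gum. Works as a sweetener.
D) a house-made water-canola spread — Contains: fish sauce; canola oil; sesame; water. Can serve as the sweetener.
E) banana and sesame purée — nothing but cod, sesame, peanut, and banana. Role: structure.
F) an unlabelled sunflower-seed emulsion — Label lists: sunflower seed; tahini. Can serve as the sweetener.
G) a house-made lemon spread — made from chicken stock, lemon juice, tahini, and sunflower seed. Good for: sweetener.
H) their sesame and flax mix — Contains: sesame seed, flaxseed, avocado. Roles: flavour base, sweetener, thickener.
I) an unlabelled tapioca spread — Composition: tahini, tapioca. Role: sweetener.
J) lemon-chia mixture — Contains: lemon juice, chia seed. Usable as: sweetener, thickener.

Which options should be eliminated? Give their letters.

A: has gelatin, so not vegetarian; has rum, so not Whole30-style — out
B: nothing on the exclusion list — valid
C: has prawn, so not vegetarian; has corn, so not Whole30-style — no
D: has fish sauce, so not vegetarian — reject
E: not usable as a sweetener; has cod, so not vegetarian (and 1 more) — out
F: nothing on the exclusion list — keep
G: has chicken stock, so not vegetarian — reject
H: every rule checks out — keep
I: works as a sweetener, Whole30-style, vegetarian — keep
J: vegetarian, Whole30-style — OK

A, C, D, E, G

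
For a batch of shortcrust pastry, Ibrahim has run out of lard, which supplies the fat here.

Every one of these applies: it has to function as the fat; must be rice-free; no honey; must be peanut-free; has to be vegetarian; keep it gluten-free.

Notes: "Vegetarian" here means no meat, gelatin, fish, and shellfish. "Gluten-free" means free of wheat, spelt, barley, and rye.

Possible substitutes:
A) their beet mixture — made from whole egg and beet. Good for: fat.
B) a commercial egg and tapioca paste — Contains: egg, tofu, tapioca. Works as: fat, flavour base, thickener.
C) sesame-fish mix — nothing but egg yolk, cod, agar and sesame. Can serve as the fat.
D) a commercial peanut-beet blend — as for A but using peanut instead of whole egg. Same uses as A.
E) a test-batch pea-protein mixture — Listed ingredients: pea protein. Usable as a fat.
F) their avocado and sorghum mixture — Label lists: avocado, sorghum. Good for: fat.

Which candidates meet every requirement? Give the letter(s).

A: every rule checks out — OK
B: vegetarian, no rice — valid
C: has cod, so not vegetarian — no
D: has peanut, so not peanut-free — no
E: only pea protein; none excluded — OK
F: all constraints satisfied — OK

A, B, E, F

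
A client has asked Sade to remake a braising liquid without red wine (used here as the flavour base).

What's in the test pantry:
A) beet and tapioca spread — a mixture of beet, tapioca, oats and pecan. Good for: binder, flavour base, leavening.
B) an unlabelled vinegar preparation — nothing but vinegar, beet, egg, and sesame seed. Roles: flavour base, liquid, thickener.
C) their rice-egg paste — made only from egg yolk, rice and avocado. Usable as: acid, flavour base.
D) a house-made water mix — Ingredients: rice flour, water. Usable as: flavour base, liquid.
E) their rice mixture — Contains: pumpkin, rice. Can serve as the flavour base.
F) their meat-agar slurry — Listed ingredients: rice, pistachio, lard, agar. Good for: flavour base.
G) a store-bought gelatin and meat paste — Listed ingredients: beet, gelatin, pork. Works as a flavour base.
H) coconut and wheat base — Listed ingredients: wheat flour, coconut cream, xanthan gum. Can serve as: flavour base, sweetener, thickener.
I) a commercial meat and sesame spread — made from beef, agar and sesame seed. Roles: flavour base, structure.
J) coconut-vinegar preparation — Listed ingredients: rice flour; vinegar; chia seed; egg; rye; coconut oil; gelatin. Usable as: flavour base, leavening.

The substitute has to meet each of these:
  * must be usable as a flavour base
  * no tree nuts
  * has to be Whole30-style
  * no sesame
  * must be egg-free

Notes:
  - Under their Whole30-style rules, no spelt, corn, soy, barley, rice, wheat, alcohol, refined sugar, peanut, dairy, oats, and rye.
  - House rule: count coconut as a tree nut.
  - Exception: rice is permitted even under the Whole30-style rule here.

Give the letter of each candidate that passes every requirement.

A: has oats, so not Whole30-style; has pecan, so not tree-nut-free — reject
B: has sesame seed, so not sesame-free; has egg, so not egg-free — reject
C: has egg yolk, so not egg-free — no
D: rice is permitted under the Whole30-style carve-out; nothing else excluded — keep
E: rice is permitted under the Whole30-style carve-out; nothing else excluded — keep
F: has pistachio, so not tree-nut-free — reject
G: all constraints satisfied — OK
H: has wheat flour, so not Whole30-style; has coconut cream, so not tree-nut-free — reject
I: has sesame seed, so not sesame-free — no
J: has rye, so not Whole30-style; has egg, so not egg-free (and 1 more) — no

D, E, G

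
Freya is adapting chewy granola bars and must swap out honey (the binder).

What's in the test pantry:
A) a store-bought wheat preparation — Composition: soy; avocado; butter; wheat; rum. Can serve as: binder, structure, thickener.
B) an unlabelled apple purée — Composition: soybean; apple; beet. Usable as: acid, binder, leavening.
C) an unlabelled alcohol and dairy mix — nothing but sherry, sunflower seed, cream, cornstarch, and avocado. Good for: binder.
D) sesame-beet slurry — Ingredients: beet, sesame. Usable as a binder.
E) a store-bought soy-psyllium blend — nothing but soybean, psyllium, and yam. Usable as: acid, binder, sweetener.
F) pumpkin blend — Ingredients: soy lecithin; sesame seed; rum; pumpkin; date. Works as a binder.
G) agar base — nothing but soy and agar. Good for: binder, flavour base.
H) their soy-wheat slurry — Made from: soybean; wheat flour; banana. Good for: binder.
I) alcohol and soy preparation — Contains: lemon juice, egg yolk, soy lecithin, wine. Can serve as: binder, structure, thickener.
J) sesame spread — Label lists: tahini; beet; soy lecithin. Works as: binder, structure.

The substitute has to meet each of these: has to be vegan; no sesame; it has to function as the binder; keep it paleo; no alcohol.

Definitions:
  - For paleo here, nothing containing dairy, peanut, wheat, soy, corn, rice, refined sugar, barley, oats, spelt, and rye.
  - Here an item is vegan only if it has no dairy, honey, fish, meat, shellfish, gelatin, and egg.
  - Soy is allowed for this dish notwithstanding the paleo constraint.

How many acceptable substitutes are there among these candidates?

A: has butter, so not paleo; has butter, so not vegan (and 1 more) — reject
B: soy is permitted under the paleo carve-out; nothing else excluded — valid
C: has cornstarch, so not paleo; has cream, so not vegan (and 1 more) — out
D: has sesame, so not sesame-free — reject
E: soy is permitted under the paleo carve-out; nothing else excluded — keep
F: has sesame seed, so not sesame-free; has rum, so not alcohol-free — no
G: soy is permitted under the paleo carve-out; nothing else excluded — valid
H: has wheat flour, so not paleo — out
I: has egg yolk, so not vegan; has wine, so not alcohol-free — out
J: has tahini, so not sesame-free — no

3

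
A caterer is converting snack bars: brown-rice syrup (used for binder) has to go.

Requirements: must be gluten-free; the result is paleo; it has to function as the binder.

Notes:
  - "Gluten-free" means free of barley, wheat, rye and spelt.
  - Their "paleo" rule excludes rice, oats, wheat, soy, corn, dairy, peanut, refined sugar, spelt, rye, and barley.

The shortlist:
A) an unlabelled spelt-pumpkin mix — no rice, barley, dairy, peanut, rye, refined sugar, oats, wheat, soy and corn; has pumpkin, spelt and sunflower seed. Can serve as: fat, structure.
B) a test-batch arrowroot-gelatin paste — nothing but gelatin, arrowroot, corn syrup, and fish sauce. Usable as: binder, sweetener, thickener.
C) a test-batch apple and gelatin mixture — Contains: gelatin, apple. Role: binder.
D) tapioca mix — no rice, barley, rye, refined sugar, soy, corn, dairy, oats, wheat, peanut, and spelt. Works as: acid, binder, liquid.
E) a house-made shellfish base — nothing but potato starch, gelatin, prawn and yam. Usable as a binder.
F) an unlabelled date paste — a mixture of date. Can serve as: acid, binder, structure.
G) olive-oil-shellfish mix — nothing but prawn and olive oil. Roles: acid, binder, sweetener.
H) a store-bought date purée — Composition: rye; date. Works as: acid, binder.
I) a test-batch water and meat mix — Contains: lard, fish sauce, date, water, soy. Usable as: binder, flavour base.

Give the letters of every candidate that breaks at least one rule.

A, B, H, I

A: not usable as a binder; has spelt, so not gluten-free (and 1 more) — reject
B: has corn syrup, so not paleo — no
C: only gelatin and apple; none excluded — OK
D: works as a binder, paleo, gluten-free — OK
E: gluten-free, paleo — keep
F: every rule checks out — OK
G: nothing on the exclusion list — OK
H: has rye, so not gluten-free; has rye, so not paleo — out
I: has soy, so not paleo — reject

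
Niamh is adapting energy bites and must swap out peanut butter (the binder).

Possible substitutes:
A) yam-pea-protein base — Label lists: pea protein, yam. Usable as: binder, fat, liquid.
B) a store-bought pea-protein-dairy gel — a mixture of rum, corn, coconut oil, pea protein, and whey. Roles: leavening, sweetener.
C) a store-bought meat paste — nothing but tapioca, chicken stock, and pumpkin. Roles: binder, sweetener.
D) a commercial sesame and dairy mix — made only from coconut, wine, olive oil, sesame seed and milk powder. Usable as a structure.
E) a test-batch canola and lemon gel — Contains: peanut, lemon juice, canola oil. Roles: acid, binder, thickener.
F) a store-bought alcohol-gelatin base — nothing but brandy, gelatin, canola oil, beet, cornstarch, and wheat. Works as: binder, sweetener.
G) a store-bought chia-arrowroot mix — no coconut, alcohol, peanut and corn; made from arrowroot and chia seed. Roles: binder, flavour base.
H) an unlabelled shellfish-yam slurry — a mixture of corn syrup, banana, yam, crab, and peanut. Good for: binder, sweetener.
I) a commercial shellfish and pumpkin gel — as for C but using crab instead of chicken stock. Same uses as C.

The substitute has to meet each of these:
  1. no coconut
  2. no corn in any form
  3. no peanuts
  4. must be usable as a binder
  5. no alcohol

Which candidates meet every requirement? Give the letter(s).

A, C, G, I

A: nothing on the exclusion list — OK
B: not usable as a binder; has corn, so not corn-free (and 2 more) — reject
C: all constraints satisfied — keep
D: not usable as a binder; has coconut, so not coconut-free (and 1 more) — reject
E: has peanut, so not peanut-free — no
F: has cornstarch, so not corn-free; has brandy, so not alcohol-free — out
G: works as a binder, no alcohol, no peanut — OK
H: has corn syrup, so not corn-free; has peanut, so not peanut-free — reject
I: works as a binder, no coconut, no peanut — OK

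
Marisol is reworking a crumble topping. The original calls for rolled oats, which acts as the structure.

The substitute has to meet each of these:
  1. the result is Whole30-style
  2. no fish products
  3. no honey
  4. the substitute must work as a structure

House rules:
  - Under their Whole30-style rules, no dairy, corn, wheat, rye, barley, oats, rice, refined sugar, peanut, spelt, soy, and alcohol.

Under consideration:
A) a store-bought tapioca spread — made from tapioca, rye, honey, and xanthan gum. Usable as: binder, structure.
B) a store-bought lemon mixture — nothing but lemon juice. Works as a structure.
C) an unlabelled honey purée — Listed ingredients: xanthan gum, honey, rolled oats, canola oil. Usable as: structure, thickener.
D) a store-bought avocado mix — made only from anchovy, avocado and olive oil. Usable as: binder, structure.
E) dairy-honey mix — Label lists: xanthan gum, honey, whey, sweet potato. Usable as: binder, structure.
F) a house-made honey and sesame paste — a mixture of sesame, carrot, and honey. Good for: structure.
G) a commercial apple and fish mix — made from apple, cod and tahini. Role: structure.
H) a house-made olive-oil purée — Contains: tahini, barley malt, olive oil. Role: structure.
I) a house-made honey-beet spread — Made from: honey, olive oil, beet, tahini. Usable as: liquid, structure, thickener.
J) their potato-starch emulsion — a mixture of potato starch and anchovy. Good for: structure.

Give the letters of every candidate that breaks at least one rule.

A, C, D, E, F, G, H, I, J

A: has rye, so not Whole30-style; has honey, so not honey-free — no
B: no honey, Whole30-style — keep
C: has rolled oats, so not Whole30-style; has honey, so not honey-free — reject
D: has anchovy, so not fish-free — out
E: has whey, so not Whole30-style; has honey, so not honey-free — no
F: has honey, so not honey-free — out
G: has cod, so not fish-free — reject
H: has barley malt, so not Whole30-style — reject
I: has honey, so not honey-free — no
J: has anchovy, so not fish-free — reject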